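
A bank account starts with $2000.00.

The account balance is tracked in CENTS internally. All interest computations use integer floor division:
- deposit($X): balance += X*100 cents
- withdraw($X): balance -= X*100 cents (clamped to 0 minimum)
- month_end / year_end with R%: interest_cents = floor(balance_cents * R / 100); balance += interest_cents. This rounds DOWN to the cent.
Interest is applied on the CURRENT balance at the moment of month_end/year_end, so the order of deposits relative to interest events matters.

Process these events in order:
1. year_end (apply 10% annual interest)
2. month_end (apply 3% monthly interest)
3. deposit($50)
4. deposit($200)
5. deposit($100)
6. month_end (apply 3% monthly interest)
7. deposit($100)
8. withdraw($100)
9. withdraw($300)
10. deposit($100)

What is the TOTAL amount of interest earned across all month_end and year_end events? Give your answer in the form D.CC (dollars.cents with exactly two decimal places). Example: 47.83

Answer: 344.48

Derivation:
After 1 (year_end (apply 10% annual interest)): balance=$2200.00 total_interest=$200.00
After 2 (month_end (apply 3% monthly interest)): balance=$2266.00 total_interest=$266.00
After 3 (deposit($50)): balance=$2316.00 total_interest=$266.00
After 4 (deposit($200)): balance=$2516.00 total_interest=$266.00
After 5 (deposit($100)): balance=$2616.00 total_interest=$266.00
After 6 (month_end (apply 3% monthly interest)): balance=$2694.48 total_interest=$344.48
After 7 (deposit($100)): balance=$2794.48 total_interest=$344.48
After 8 (withdraw($100)): balance=$2694.48 total_interest=$344.48
After 9 (withdraw($300)): balance=$2394.48 total_interest=$344.48
After 10 (deposit($100)): balance=$2494.48 total_interest=$344.48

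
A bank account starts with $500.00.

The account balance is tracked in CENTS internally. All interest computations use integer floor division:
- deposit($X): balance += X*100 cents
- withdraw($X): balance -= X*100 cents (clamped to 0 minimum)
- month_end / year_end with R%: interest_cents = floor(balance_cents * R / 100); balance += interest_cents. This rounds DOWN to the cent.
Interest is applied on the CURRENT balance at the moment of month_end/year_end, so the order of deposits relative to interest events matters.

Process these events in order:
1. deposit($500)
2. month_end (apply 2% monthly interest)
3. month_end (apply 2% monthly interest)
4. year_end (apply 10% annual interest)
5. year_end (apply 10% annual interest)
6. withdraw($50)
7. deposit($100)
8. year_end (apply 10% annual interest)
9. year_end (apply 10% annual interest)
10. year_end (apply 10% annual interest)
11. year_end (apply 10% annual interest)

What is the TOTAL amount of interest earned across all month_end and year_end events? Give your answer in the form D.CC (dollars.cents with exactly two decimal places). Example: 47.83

After 1 (deposit($500)): balance=$1000.00 total_interest=$0.00
After 2 (month_end (apply 2% monthly interest)): balance=$1020.00 total_interest=$20.00
After 3 (month_end (apply 2% monthly interest)): balance=$1040.40 total_interest=$40.40
After 4 (year_end (apply 10% annual interest)): balance=$1144.44 total_interest=$144.44
After 5 (year_end (apply 10% annual interest)): balance=$1258.88 total_interest=$258.88
After 6 (withdraw($50)): balance=$1208.88 total_interest=$258.88
After 7 (deposit($100)): balance=$1308.88 total_interest=$258.88
After 8 (year_end (apply 10% annual interest)): balance=$1439.76 total_interest=$389.76
After 9 (year_end (apply 10% annual interest)): balance=$1583.73 total_interest=$533.73
After 10 (year_end (apply 10% annual interest)): balance=$1742.10 total_interest=$692.10
After 11 (year_end (apply 10% annual interest)): balance=$1916.31 total_interest=$866.31

Answer: 866.31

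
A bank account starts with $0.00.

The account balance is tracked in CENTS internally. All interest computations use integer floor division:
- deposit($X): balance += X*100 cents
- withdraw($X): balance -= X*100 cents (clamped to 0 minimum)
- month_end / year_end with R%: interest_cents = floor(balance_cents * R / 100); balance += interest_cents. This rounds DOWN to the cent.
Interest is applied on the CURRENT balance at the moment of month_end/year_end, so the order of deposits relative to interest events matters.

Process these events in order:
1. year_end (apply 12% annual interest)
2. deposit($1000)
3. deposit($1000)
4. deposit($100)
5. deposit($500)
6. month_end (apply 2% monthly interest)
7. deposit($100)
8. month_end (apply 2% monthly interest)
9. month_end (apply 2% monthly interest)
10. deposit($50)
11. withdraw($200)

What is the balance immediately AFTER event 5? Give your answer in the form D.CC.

Answer: 2600.00

Derivation:
After 1 (year_end (apply 12% annual interest)): balance=$0.00 total_interest=$0.00
After 2 (deposit($1000)): balance=$1000.00 total_interest=$0.00
After 3 (deposit($1000)): balance=$2000.00 total_interest=$0.00
After 4 (deposit($100)): balance=$2100.00 total_interest=$0.00
After 5 (deposit($500)): balance=$2600.00 total_interest=$0.00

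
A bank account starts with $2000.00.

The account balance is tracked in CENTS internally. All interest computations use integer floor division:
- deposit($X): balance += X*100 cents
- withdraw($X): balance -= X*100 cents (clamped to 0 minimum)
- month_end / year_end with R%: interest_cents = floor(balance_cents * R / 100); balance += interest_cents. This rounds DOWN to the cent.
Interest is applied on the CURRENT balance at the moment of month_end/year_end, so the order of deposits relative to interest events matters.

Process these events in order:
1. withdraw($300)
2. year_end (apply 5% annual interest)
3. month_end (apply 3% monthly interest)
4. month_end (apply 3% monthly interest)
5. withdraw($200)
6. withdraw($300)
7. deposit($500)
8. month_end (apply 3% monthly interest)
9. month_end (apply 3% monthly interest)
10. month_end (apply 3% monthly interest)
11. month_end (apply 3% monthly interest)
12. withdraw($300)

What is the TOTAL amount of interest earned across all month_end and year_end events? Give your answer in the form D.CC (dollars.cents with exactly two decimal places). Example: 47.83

After 1 (withdraw($300)): balance=$1700.00 total_interest=$0.00
After 2 (year_end (apply 5% annual interest)): balance=$1785.00 total_interest=$85.00
After 3 (month_end (apply 3% monthly interest)): balance=$1838.55 total_interest=$138.55
After 4 (month_end (apply 3% monthly interest)): balance=$1893.70 total_interest=$193.70
After 5 (withdraw($200)): balance=$1693.70 total_interest=$193.70
After 6 (withdraw($300)): balance=$1393.70 total_interest=$193.70
After 7 (deposit($500)): balance=$1893.70 total_interest=$193.70
After 8 (month_end (apply 3% monthly interest)): balance=$1950.51 total_interest=$250.51
After 9 (month_end (apply 3% monthly interest)): balance=$2009.02 total_interest=$309.02
After 10 (month_end (apply 3% monthly interest)): balance=$2069.29 total_interest=$369.29
After 11 (month_end (apply 3% monthly interest)): balance=$2131.36 total_interest=$431.36
After 12 (withdraw($300)): balance=$1831.36 total_interest=$431.36

Answer: 431.36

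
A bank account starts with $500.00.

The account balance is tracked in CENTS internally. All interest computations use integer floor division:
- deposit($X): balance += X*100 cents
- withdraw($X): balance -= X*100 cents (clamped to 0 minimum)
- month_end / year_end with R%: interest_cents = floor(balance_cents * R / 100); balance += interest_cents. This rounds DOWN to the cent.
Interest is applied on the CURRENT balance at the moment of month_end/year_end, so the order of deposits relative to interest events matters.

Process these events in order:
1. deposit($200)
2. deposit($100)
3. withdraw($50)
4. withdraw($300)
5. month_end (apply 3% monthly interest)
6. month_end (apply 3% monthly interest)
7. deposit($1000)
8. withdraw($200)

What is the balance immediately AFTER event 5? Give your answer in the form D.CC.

After 1 (deposit($200)): balance=$700.00 total_interest=$0.00
After 2 (deposit($100)): balance=$800.00 total_interest=$0.00
After 3 (withdraw($50)): balance=$750.00 total_interest=$0.00
After 4 (withdraw($300)): balance=$450.00 total_interest=$0.00
After 5 (month_end (apply 3% monthly interest)): balance=$463.50 total_interest=$13.50

Answer: 463.50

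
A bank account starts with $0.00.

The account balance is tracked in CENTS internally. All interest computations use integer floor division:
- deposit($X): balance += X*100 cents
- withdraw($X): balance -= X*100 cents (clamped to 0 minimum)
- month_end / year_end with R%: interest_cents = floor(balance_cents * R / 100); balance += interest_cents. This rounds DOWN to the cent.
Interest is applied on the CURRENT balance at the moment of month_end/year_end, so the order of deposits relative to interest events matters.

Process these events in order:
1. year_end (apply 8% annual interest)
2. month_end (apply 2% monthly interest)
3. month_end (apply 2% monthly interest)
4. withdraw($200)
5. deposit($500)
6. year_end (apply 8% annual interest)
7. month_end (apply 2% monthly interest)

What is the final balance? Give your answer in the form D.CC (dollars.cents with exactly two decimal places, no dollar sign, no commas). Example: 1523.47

After 1 (year_end (apply 8% annual interest)): balance=$0.00 total_interest=$0.00
After 2 (month_end (apply 2% monthly interest)): balance=$0.00 total_interest=$0.00
After 3 (month_end (apply 2% monthly interest)): balance=$0.00 total_interest=$0.00
After 4 (withdraw($200)): balance=$0.00 total_interest=$0.00
After 5 (deposit($500)): balance=$500.00 total_interest=$0.00
After 6 (year_end (apply 8% annual interest)): balance=$540.00 total_interest=$40.00
After 7 (month_end (apply 2% monthly interest)): balance=$550.80 total_interest=$50.80

Answer: 550.80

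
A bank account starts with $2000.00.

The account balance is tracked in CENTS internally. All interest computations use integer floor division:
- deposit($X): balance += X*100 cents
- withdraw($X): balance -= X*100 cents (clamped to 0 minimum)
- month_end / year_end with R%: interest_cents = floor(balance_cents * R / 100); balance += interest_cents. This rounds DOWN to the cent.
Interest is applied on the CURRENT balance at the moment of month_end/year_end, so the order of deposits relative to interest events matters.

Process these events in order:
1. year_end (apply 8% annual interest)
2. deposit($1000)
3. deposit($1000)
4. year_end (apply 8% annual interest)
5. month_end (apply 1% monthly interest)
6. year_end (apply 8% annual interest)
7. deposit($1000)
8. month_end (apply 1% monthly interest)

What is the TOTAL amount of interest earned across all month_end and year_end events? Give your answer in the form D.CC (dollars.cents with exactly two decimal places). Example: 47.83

After 1 (year_end (apply 8% annual interest)): balance=$2160.00 total_interest=$160.00
After 2 (deposit($1000)): balance=$3160.00 total_interest=$160.00
After 3 (deposit($1000)): balance=$4160.00 total_interest=$160.00
After 4 (year_end (apply 8% annual interest)): balance=$4492.80 total_interest=$492.80
After 5 (month_end (apply 1% monthly interest)): balance=$4537.72 total_interest=$537.72
After 6 (year_end (apply 8% annual interest)): balance=$4900.73 total_interest=$900.73
After 7 (deposit($1000)): balance=$5900.73 total_interest=$900.73
After 8 (month_end (apply 1% monthly interest)): balance=$5959.73 total_interest=$959.73

Answer: 959.73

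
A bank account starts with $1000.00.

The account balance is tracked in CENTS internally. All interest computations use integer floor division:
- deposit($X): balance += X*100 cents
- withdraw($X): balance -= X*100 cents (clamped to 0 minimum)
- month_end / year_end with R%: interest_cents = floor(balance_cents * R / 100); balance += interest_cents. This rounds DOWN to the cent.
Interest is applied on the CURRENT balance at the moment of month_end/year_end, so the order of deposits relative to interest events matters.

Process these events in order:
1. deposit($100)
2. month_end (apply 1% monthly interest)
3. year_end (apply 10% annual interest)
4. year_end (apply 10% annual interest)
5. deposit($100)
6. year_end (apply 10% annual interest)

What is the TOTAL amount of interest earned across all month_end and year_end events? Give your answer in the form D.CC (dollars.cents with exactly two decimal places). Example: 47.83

After 1 (deposit($100)): balance=$1100.00 total_interest=$0.00
After 2 (month_end (apply 1% monthly interest)): balance=$1111.00 total_interest=$11.00
After 3 (year_end (apply 10% annual interest)): balance=$1222.10 total_interest=$122.10
After 4 (year_end (apply 10% annual interest)): balance=$1344.31 total_interest=$244.31
After 5 (deposit($100)): balance=$1444.31 total_interest=$244.31
After 6 (year_end (apply 10% annual interest)): balance=$1588.74 total_interest=$388.74

Answer: 388.74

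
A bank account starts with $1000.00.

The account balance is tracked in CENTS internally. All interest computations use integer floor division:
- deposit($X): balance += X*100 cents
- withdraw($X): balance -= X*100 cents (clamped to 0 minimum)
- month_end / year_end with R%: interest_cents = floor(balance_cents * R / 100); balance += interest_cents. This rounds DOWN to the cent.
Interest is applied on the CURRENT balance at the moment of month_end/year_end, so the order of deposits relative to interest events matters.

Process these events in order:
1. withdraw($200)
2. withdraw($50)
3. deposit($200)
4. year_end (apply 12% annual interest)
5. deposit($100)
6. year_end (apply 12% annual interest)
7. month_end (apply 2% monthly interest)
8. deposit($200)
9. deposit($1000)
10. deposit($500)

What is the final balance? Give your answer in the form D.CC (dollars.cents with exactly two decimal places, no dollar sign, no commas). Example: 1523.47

Answer: 3029.75

Derivation:
After 1 (withdraw($200)): balance=$800.00 total_interest=$0.00
After 2 (withdraw($50)): balance=$750.00 total_interest=$0.00
After 3 (deposit($200)): balance=$950.00 total_interest=$0.00
After 4 (year_end (apply 12% annual interest)): balance=$1064.00 total_interest=$114.00
After 5 (deposit($100)): balance=$1164.00 total_interest=$114.00
After 6 (year_end (apply 12% annual interest)): balance=$1303.68 total_interest=$253.68
After 7 (month_end (apply 2% monthly interest)): balance=$1329.75 total_interest=$279.75
After 8 (deposit($200)): balance=$1529.75 total_interest=$279.75
After 9 (deposit($1000)): balance=$2529.75 total_interest=$279.75
After 10 (deposit($500)): balance=$3029.75 total_interest=$279.75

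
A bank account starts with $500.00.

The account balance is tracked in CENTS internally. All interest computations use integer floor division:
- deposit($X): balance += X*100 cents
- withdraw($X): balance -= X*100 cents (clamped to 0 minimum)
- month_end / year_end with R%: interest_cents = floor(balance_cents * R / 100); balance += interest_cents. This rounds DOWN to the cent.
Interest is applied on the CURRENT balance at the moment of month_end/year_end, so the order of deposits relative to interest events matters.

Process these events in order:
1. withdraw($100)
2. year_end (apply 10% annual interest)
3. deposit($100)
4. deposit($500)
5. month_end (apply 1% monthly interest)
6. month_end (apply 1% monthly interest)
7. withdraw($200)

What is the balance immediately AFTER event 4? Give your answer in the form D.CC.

After 1 (withdraw($100)): balance=$400.00 total_interest=$0.00
After 2 (year_end (apply 10% annual interest)): balance=$440.00 total_interest=$40.00
After 3 (deposit($100)): balance=$540.00 total_interest=$40.00
After 4 (deposit($500)): balance=$1040.00 total_interest=$40.00

Answer: 1040.00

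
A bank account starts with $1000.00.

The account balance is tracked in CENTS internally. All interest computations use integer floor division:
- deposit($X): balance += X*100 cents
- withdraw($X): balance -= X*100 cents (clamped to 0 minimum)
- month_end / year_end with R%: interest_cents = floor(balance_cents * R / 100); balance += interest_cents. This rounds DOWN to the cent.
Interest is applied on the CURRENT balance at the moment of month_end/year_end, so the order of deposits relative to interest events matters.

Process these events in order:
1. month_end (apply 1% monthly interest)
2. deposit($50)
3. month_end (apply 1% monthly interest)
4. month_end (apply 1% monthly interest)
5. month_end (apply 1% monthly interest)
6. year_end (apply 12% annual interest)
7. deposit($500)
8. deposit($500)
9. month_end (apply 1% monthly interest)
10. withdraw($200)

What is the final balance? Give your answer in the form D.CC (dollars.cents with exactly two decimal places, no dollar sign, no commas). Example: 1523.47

After 1 (month_end (apply 1% monthly interest)): balance=$1010.00 total_interest=$10.00
After 2 (deposit($50)): balance=$1060.00 total_interest=$10.00
After 3 (month_end (apply 1% monthly interest)): balance=$1070.60 total_interest=$20.60
After 4 (month_end (apply 1% monthly interest)): balance=$1081.30 total_interest=$31.30
After 5 (month_end (apply 1% monthly interest)): balance=$1092.11 total_interest=$42.11
After 6 (year_end (apply 12% annual interest)): balance=$1223.16 total_interest=$173.16
After 7 (deposit($500)): balance=$1723.16 total_interest=$173.16
After 8 (deposit($500)): balance=$2223.16 total_interest=$173.16
After 9 (month_end (apply 1% monthly interest)): balance=$2245.39 total_interest=$195.39
After 10 (withdraw($200)): balance=$2045.39 total_interest=$195.39

Answer: 2045.39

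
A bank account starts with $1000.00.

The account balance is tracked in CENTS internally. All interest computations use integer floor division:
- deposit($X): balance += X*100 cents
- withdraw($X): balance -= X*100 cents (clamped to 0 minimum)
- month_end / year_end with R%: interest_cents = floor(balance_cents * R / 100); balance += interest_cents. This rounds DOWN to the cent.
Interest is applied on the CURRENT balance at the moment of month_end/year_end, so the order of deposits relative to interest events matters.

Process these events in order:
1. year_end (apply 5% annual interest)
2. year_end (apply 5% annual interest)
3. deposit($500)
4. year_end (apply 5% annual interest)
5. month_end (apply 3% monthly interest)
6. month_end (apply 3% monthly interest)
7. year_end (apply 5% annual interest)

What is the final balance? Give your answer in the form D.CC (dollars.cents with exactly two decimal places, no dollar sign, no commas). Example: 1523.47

Answer: 1874.33

Derivation:
After 1 (year_end (apply 5% annual interest)): balance=$1050.00 total_interest=$50.00
After 2 (year_end (apply 5% annual interest)): balance=$1102.50 total_interest=$102.50
After 3 (deposit($500)): balance=$1602.50 total_interest=$102.50
After 4 (year_end (apply 5% annual interest)): balance=$1682.62 total_interest=$182.62
After 5 (month_end (apply 3% monthly interest)): balance=$1733.09 total_interest=$233.09
After 6 (month_end (apply 3% monthly interest)): balance=$1785.08 total_interest=$285.08
After 7 (year_end (apply 5% annual interest)): balance=$1874.33 total_interest=$374.33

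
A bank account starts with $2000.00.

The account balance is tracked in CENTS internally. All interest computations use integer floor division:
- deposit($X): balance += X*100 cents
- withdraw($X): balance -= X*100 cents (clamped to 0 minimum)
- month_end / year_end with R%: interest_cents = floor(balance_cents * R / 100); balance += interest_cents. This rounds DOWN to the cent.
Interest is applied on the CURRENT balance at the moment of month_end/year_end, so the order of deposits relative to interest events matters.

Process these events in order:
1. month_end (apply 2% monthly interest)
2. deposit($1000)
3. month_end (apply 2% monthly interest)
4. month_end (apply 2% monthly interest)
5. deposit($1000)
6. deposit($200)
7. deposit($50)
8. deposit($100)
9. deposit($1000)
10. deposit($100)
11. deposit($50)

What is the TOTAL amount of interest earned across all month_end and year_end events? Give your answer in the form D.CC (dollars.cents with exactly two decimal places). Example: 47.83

After 1 (month_end (apply 2% monthly interest)): balance=$2040.00 total_interest=$40.00
After 2 (deposit($1000)): balance=$3040.00 total_interest=$40.00
After 3 (month_end (apply 2% monthly interest)): balance=$3100.80 total_interest=$100.80
After 4 (month_end (apply 2% monthly interest)): balance=$3162.81 total_interest=$162.81
After 5 (deposit($1000)): balance=$4162.81 total_interest=$162.81
After 6 (deposit($200)): balance=$4362.81 total_interest=$162.81
After 7 (deposit($50)): balance=$4412.81 total_interest=$162.81
After 8 (deposit($100)): balance=$4512.81 total_interest=$162.81
After 9 (deposit($1000)): balance=$5512.81 total_interest=$162.81
After 10 (deposit($100)): balance=$5612.81 total_interest=$162.81
After 11 (deposit($50)): balance=$5662.81 total_interest=$162.81

Answer: 162.81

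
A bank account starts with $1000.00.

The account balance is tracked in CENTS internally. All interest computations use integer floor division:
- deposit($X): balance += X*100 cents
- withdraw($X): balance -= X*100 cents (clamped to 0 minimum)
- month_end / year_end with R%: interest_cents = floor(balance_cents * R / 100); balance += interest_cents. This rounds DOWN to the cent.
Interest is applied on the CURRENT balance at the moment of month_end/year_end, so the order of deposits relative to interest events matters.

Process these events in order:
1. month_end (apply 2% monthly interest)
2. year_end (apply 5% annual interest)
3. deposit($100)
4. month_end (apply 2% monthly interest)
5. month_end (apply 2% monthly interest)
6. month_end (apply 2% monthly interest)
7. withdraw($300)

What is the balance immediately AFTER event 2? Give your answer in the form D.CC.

Answer: 1071.00

Derivation:
After 1 (month_end (apply 2% monthly interest)): balance=$1020.00 total_interest=$20.00
After 2 (year_end (apply 5% annual interest)): balance=$1071.00 total_interest=$71.00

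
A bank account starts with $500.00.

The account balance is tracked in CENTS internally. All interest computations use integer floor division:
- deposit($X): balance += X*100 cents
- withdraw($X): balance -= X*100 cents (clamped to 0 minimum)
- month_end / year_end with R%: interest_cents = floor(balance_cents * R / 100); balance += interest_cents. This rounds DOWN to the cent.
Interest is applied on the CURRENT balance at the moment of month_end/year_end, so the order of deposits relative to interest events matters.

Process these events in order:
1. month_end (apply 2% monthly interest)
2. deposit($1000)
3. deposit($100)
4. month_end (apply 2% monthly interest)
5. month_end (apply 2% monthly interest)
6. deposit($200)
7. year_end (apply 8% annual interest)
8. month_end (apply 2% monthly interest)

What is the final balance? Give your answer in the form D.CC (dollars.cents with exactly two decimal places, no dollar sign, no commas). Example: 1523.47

Answer: 2065.54

Derivation:
After 1 (month_end (apply 2% monthly interest)): balance=$510.00 total_interest=$10.00
After 2 (deposit($1000)): balance=$1510.00 total_interest=$10.00
After 3 (deposit($100)): balance=$1610.00 total_interest=$10.00
After 4 (month_end (apply 2% monthly interest)): balance=$1642.20 total_interest=$42.20
After 5 (month_end (apply 2% monthly interest)): balance=$1675.04 total_interest=$75.04
After 6 (deposit($200)): balance=$1875.04 total_interest=$75.04
After 7 (year_end (apply 8% annual interest)): balance=$2025.04 total_interest=$225.04
After 8 (month_end (apply 2% monthly interest)): balance=$2065.54 total_interest=$265.54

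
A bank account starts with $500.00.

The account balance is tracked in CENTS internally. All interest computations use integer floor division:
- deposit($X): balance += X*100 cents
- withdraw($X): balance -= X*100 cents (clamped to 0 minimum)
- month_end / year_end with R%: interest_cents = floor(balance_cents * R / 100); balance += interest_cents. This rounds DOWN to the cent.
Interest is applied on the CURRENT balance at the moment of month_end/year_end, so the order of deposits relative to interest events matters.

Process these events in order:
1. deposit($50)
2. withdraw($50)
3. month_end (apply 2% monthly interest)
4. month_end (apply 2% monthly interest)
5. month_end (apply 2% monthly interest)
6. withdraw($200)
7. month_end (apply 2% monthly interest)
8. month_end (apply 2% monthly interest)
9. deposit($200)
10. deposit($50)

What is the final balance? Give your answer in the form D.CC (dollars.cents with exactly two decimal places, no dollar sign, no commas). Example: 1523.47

After 1 (deposit($50)): balance=$550.00 total_interest=$0.00
After 2 (withdraw($50)): balance=$500.00 total_interest=$0.00
After 3 (month_end (apply 2% monthly interest)): balance=$510.00 total_interest=$10.00
After 4 (month_end (apply 2% monthly interest)): balance=$520.20 total_interest=$20.20
After 5 (month_end (apply 2% monthly interest)): balance=$530.60 total_interest=$30.60
After 6 (withdraw($200)): balance=$330.60 total_interest=$30.60
After 7 (month_end (apply 2% monthly interest)): balance=$337.21 total_interest=$37.21
After 8 (month_end (apply 2% monthly interest)): balance=$343.95 total_interest=$43.95
After 9 (deposit($200)): balance=$543.95 total_interest=$43.95
After 10 (deposit($50)): balance=$593.95 total_interest=$43.95

Answer: 593.95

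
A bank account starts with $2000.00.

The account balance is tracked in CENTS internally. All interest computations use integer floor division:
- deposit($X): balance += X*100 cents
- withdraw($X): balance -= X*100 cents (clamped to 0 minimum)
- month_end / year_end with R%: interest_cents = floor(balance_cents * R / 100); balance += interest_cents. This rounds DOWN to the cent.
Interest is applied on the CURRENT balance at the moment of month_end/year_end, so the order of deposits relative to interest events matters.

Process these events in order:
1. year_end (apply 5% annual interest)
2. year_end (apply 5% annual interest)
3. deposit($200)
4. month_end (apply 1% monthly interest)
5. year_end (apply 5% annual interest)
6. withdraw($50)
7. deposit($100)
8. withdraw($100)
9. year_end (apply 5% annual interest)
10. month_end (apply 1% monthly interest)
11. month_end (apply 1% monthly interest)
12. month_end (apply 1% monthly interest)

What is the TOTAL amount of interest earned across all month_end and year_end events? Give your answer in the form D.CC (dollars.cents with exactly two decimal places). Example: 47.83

Answer: 555.06

Derivation:
After 1 (year_end (apply 5% annual interest)): balance=$2100.00 total_interest=$100.00
After 2 (year_end (apply 5% annual interest)): balance=$2205.00 total_interest=$205.00
After 3 (deposit($200)): balance=$2405.00 total_interest=$205.00
After 4 (month_end (apply 1% monthly interest)): balance=$2429.05 total_interest=$229.05
After 5 (year_end (apply 5% annual interest)): balance=$2550.50 total_interest=$350.50
After 6 (withdraw($50)): balance=$2500.50 total_interest=$350.50
After 7 (deposit($100)): balance=$2600.50 total_interest=$350.50
After 8 (withdraw($100)): balance=$2500.50 total_interest=$350.50
After 9 (year_end (apply 5% annual interest)): balance=$2625.52 total_interest=$475.52
After 10 (month_end (apply 1% monthly interest)): balance=$2651.77 total_interest=$501.77
After 11 (month_end (apply 1% monthly interest)): balance=$2678.28 total_interest=$528.28
After 12 (month_end (apply 1% monthly interest)): balance=$2705.06 total_interest=$555.06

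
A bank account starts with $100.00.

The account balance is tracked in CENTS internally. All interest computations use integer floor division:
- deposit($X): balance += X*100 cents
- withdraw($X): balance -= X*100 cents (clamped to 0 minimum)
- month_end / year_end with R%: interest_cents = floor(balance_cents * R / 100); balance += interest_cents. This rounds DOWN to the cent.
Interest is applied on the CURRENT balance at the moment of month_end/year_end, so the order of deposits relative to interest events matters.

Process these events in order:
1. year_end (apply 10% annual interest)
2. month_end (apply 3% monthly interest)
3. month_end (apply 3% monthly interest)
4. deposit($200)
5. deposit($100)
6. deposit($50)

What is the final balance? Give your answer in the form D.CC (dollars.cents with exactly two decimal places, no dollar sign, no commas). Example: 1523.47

After 1 (year_end (apply 10% annual interest)): balance=$110.00 total_interest=$10.00
After 2 (month_end (apply 3% monthly interest)): balance=$113.30 total_interest=$13.30
After 3 (month_end (apply 3% monthly interest)): balance=$116.69 total_interest=$16.69
After 4 (deposit($200)): balance=$316.69 total_interest=$16.69
After 5 (deposit($100)): balance=$416.69 total_interest=$16.69
After 6 (deposit($50)): balance=$466.69 total_interest=$16.69

Answer: 466.69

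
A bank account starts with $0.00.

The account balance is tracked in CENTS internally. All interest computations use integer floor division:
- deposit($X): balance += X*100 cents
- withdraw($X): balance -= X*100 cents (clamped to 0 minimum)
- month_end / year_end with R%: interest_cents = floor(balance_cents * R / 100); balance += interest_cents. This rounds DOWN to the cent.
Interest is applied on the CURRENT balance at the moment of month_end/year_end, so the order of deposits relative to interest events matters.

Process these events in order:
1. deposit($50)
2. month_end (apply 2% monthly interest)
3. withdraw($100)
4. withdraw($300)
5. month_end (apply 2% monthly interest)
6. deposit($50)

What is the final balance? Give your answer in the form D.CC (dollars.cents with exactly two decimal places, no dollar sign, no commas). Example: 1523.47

Answer: 50.00

Derivation:
After 1 (deposit($50)): balance=$50.00 total_interest=$0.00
After 2 (month_end (apply 2% monthly interest)): balance=$51.00 total_interest=$1.00
After 3 (withdraw($100)): balance=$0.00 total_interest=$1.00
After 4 (withdraw($300)): balance=$0.00 total_interest=$1.00
After 5 (month_end (apply 2% monthly interest)): balance=$0.00 total_interest=$1.00
After 6 (deposit($50)): balance=$50.00 total_interest=$1.00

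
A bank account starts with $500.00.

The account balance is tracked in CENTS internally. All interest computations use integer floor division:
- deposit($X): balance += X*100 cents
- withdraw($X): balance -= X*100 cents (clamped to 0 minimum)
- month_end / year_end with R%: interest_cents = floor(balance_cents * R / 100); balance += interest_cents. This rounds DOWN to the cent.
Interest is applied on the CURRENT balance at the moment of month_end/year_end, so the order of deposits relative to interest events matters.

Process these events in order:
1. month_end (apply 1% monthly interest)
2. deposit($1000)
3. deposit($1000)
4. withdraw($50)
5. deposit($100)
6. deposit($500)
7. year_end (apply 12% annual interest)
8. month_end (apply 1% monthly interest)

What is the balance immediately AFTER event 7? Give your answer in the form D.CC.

After 1 (month_end (apply 1% monthly interest)): balance=$505.00 total_interest=$5.00
After 2 (deposit($1000)): balance=$1505.00 total_interest=$5.00
After 3 (deposit($1000)): balance=$2505.00 total_interest=$5.00
After 4 (withdraw($50)): balance=$2455.00 total_interest=$5.00
After 5 (deposit($100)): balance=$2555.00 total_interest=$5.00
After 6 (deposit($500)): balance=$3055.00 total_interest=$5.00
After 7 (year_end (apply 12% annual interest)): balance=$3421.60 total_interest=$371.60

Answer: 3421.60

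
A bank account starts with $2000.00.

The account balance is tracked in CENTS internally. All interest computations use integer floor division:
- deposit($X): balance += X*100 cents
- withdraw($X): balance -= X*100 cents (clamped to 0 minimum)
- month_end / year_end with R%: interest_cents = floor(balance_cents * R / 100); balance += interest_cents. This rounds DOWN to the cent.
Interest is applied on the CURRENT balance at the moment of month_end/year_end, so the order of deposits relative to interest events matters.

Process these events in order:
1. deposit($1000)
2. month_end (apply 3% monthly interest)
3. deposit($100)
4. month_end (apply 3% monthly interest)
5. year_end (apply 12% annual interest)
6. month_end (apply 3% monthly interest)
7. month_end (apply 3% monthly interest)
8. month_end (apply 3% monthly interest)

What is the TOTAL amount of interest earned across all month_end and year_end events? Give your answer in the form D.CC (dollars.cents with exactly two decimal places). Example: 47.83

Answer: 921.20

Derivation:
After 1 (deposit($1000)): balance=$3000.00 total_interest=$0.00
After 2 (month_end (apply 3% monthly interest)): balance=$3090.00 total_interest=$90.00
After 3 (deposit($100)): balance=$3190.00 total_interest=$90.00
After 4 (month_end (apply 3% monthly interest)): balance=$3285.70 total_interest=$185.70
After 5 (year_end (apply 12% annual interest)): balance=$3679.98 total_interest=$579.98
After 6 (month_end (apply 3% monthly interest)): balance=$3790.37 total_interest=$690.37
After 7 (month_end (apply 3% monthly interest)): balance=$3904.08 total_interest=$804.08
After 8 (month_end (apply 3% monthly interest)): balance=$4021.20 total_interest=$921.20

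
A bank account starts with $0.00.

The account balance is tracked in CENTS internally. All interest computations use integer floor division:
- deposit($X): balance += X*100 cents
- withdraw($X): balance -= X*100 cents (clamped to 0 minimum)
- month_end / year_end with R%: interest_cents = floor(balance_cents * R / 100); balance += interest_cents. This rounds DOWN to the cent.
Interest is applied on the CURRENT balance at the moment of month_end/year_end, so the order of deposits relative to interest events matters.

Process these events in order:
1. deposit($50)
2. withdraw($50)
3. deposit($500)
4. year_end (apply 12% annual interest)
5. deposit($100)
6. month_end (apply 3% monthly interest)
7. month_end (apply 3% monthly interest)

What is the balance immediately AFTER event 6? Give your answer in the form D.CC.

Answer: 679.80

Derivation:
After 1 (deposit($50)): balance=$50.00 total_interest=$0.00
After 2 (withdraw($50)): balance=$0.00 total_interest=$0.00
After 3 (deposit($500)): balance=$500.00 total_interest=$0.00
After 4 (year_end (apply 12% annual interest)): balance=$560.00 total_interest=$60.00
After 5 (deposit($100)): balance=$660.00 total_interest=$60.00
After 6 (month_end (apply 3% monthly interest)): balance=$679.80 total_interest=$79.80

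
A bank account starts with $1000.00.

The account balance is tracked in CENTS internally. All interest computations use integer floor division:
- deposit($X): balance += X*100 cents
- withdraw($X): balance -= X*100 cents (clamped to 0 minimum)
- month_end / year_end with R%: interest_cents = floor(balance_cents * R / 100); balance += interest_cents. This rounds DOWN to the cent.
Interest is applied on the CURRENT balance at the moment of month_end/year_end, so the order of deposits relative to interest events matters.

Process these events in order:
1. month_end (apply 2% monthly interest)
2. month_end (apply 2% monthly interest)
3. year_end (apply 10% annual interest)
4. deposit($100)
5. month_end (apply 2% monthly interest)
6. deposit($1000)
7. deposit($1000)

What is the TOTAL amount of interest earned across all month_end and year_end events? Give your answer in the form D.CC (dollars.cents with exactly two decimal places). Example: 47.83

Answer: 169.32

Derivation:
After 1 (month_end (apply 2% monthly interest)): balance=$1020.00 total_interest=$20.00
After 2 (month_end (apply 2% monthly interest)): balance=$1040.40 total_interest=$40.40
After 3 (year_end (apply 10% annual interest)): balance=$1144.44 total_interest=$144.44
After 4 (deposit($100)): balance=$1244.44 total_interest=$144.44
After 5 (month_end (apply 2% monthly interest)): balance=$1269.32 total_interest=$169.32
After 6 (deposit($1000)): balance=$2269.32 total_interest=$169.32
After 7 (deposit($1000)): balance=$3269.32 total_interest=$169.32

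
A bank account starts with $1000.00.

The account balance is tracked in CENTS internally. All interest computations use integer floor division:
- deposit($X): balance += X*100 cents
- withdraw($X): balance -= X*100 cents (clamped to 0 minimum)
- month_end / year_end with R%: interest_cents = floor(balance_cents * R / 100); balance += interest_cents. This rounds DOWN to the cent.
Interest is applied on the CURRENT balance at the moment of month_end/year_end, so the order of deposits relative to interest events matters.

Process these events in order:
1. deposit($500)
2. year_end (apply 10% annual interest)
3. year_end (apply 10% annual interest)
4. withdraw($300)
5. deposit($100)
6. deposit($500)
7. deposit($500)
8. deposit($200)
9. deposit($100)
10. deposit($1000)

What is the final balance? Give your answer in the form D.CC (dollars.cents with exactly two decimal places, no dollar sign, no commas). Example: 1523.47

Answer: 3915.00

Derivation:
After 1 (deposit($500)): balance=$1500.00 total_interest=$0.00
After 2 (year_end (apply 10% annual interest)): balance=$1650.00 total_interest=$150.00
After 3 (year_end (apply 10% annual interest)): balance=$1815.00 total_interest=$315.00
After 4 (withdraw($300)): balance=$1515.00 total_interest=$315.00
After 5 (deposit($100)): balance=$1615.00 total_interest=$315.00
After 6 (deposit($500)): balance=$2115.00 total_interest=$315.00
After 7 (deposit($500)): balance=$2615.00 total_interest=$315.00
After 8 (deposit($200)): balance=$2815.00 total_interest=$315.00
After 9 (deposit($100)): balance=$2915.00 total_interest=$315.00
After 10 (deposit($1000)): balance=$3915.00 total_interest=$315.00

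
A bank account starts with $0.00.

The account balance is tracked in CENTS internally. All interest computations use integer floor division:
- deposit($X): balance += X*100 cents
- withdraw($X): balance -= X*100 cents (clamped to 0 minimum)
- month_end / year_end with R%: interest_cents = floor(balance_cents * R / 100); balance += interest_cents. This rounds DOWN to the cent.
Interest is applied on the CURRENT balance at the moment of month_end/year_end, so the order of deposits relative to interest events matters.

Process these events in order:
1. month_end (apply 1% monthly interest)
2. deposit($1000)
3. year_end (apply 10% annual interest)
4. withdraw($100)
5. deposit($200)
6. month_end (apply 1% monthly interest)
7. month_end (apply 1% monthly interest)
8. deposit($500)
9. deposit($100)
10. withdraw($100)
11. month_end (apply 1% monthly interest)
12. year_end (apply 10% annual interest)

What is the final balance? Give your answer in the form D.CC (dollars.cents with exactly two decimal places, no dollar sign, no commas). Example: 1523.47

After 1 (month_end (apply 1% monthly interest)): balance=$0.00 total_interest=$0.00
After 2 (deposit($1000)): balance=$1000.00 total_interest=$0.00
After 3 (year_end (apply 10% annual interest)): balance=$1100.00 total_interest=$100.00
After 4 (withdraw($100)): balance=$1000.00 total_interest=$100.00
After 5 (deposit($200)): balance=$1200.00 total_interest=$100.00
After 6 (month_end (apply 1% monthly interest)): balance=$1212.00 total_interest=$112.00
After 7 (month_end (apply 1% monthly interest)): balance=$1224.12 total_interest=$124.12
After 8 (deposit($500)): balance=$1724.12 total_interest=$124.12
After 9 (deposit($100)): balance=$1824.12 total_interest=$124.12
After 10 (withdraw($100)): balance=$1724.12 total_interest=$124.12
After 11 (month_end (apply 1% monthly interest)): balance=$1741.36 total_interest=$141.36
After 12 (year_end (apply 10% annual interest)): balance=$1915.49 total_interest=$315.49

Answer: 1915.49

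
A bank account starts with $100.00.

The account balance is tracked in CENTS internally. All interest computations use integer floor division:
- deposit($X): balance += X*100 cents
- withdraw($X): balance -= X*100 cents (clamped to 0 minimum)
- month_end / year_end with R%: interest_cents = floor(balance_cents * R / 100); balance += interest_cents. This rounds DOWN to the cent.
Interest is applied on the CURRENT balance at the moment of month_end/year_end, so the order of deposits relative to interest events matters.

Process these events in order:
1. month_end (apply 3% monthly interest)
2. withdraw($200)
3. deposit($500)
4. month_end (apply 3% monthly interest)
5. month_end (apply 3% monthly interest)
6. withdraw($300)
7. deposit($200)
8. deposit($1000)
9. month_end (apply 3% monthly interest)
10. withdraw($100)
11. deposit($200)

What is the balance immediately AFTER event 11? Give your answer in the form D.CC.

After 1 (month_end (apply 3% monthly interest)): balance=$103.00 total_interest=$3.00
After 2 (withdraw($200)): balance=$0.00 total_interest=$3.00
After 3 (deposit($500)): balance=$500.00 total_interest=$3.00
After 4 (month_end (apply 3% monthly interest)): balance=$515.00 total_interest=$18.00
After 5 (month_end (apply 3% monthly interest)): balance=$530.45 total_interest=$33.45
After 6 (withdraw($300)): balance=$230.45 total_interest=$33.45
After 7 (deposit($200)): balance=$430.45 total_interest=$33.45
After 8 (deposit($1000)): balance=$1430.45 total_interest=$33.45
After 9 (month_end (apply 3% monthly interest)): balance=$1473.36 total_interest=$76.36
After 10 (withdraw($100)): balance=$1373.36 total_interest=$76.36
After 11 (deposit($200)): balance=$1573.36 total_interest=$76.36

Answer: 1573.36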